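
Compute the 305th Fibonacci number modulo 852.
49

Matrix identity: Q^n = [[F_(n+1), F_n], [F_n, F_(n-1)]] with Q = [[1,1],[1,0]].
n = 305 = 100110001₂. Square-and-multiply, entries mod 852:
Q^1 = [[1,1],[1,0]]
Q^2 = (Q^1)² = [[2,1],[1,1]]
Q^4 = (Q^2)² = [[5,3],[3,2]]
Q^9 = (Q^4)²·Q = [[55,34],[34,21]]
Q^19 = (Q^9)²·Q = [[801,773],[773,28]]
Q^38 = (Q^19)² = [[322,113],[113,209]]
Q^76 = (Q^38)² = [[581,363],[363,218]]
Q^152 = (Q^76)² = [[730,357],[357,373]]
Q^305 = (Q^152)²·Q = [[196,49],[49,147]]
F_305 mod 852 = Q^305[0][1] = 49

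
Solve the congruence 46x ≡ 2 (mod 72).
x ≡ 11 (mod 36)

gcd(46, 72) = 2, which divides 2, so solutions exist.
Divide through by 2: 23x ≡ 1 (mod 36).
Find 23^(-1) mod 36 by the extended Euclidean algorithm:
36 = 1 × 23 + 13  ⟹  13 = (1)·36 + (-1)·23
23 = 1 × 13 + 10  ⟹  10 = (-1)·36 + (2)·23
13 = 1 × 10 + 3  ⟹  3 = (2)·36 + (-3)·23
10 = 3 × 3 + 1  ⟹  1 = (-7)·36 + (11)·23
So (11)·23 ≡ 1 (mod 36), i.e. 23^(-1) ≡ 11 (mod 36).
x ≡ 11 × 1 = 11 ≡ 11 (mod 36).
Check: 46 × 11 = 506 ≡ 2 (mod 72).
x ≡ 11 (mod 36), giving 2 solutions mod 72.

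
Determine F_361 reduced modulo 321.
1

Matrix identity: Q^n = [[F_(n+1), F_n], [F_n, F_(n-1)]] with Q = [[1,1],[1,0]].
n = 361 = 101101001₂. Square-and-multiply, entries mod 321:
Q^1 = [[1,1],[1,0]]
Q^2 = (Q^1)² = [[2,1],[1,1]]
Q^5 = (Q^2)²·Q = [[8,5],[5,3]]
Q^11 = (Q^5)²·Q = [[144,89],[89,55]]
Q^22 = (Q^11)² = [[88,56],[56,32]]
Q^45 = (Q^22)²·Q = [[266,287],[287,300]]
Q^90 = (Q^45)² = [[8,16],[16,313]]
Q^180 = (Q^90)² = [[320,0],[0,320]]
Q^361 = (Q^180)²·Q = [[1,1],[1,0]]
F_361 mod 321 = Q^361[0][1] = 1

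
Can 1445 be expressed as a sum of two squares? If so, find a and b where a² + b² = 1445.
1² + 38² (a=1, b=38)

Factorization: 1445 = 5 × 17^2
By Fermat: n is sum of two squares iff every prime p ≡ 3 (mod 4) appears to even power.
All primes ≡ 3 (mod 4) appear to even power.
Search a = 0, 1, 2, … for 1445 - a² a perfect square: first hit at a = 1: 1445 - 1 = 1444 = 38².
1445 = 1² + 38² = 1 + 1444 ✓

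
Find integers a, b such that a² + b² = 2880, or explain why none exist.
24² + 48² (a=24, b=48)

Factorization: 2880 = 2^6 × 3^2 × 5
By Fermat: n is sum of two squares iff every prime p ≡ 3 (mod 4) appears to even power.
All primes ≡ 3 (mod 4) appear to even power.
Search a = 0, 1, 2, … for 2880 - a² a perfect square: first hit at a = 24: 2880 - 576 = 2304 = 48².
2880 = 24² + 48² = 576 + 2304 ✓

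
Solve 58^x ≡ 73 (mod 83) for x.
81

Baby-step giant-step with step n = ⌈√83⌉ = 10.
Baby steps 58^j mod 83 (j:value) for j=0..9: 0:1, 1:58, 2:44, 3:62, 4:27, 5:72, 6:26, 7:14, 8:65, 9:35.
Giant-step multiplier: 58^(-10) ≡ 58^(82-10) = 58^72 ≡ 59 (mod 83).
Giant steps γ_i = 73·59^i mod 83: γ_0=73, γ_1=74, γ_2=50, γ_3=45, γ_4=82, γ_5=24, γ_6=5, γ_7=46, γ_8=58 (in table at j=1).
x = i·n + j = 8·10 + 1 = 81.
Check: 58^81 ≡ 73 (mod 83).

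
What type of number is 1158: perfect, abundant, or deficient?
abundant

Proper divisors of 1158: sum = 1 + 2 + 3 + 6 + 193 + 386 + 579 = 1170
Since 1170 > 1158, 1158 is abundant.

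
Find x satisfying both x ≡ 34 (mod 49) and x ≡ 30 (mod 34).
132

Using Chinese Remainder Theorem:
M = 49 × 34 = 1666
M1 = 34, M2 = 49
y1 = 34^(-1) mod 49 = 13
y2 = 49^(-1) mod 34 = 25
x = (34×34×13 + 30×49×25) mod 1666 = 132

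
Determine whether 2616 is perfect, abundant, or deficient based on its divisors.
abundant

Proper divisors of 2616: sum = 1 + 2 + 3 + 4 + 6 + 8 + 12 + 24 + 109 + 218 + 327 + 436 + 654 + 872 + 1308 = 3984
Since 3984 > 2616, 2616 is abundant.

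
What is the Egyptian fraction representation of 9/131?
1/15 + 1/492 + 1/322260

Greedy algorithm:
9/131: ceiling(131/9) = 15, use 1/15
4/1965: ceiling(1965/4) = 492, use 1/492
1/322260: ceiling(322260/1) = 322260, use 1/322260
Result: 9/131 = 1/15 + 1/492 + 1/322260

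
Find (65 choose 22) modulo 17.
5

Using Lucas' theorem:
Write n=65 and k=22 in base 17:
n in base 17: [3, 14]
k in base 17: [1, 5]
C(65,22) mod 17 = ∏ C(n_i, k_i) mod 17
Digit binomials (mod 17): C(3,1) = 3; C(14,5) = 2002 ≡ 13
Product: 3 × 13 = 39 ≡ 5 (mod 17)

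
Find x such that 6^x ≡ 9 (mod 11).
4

Baby-step giant-step with step n = ⌈√11⌉ = 4.
Baby steps 6^j mod 11 (j:value) for j=0..3: 0:1, 1:6, 2:3, 3:7.
Giant-step multiplier: 6^(-4) ≡ 6^(10-4) = 6^6 ≡ 5 (mod 11).
Giant steps γ_i = 9·5^i mod 11: γ_0=9, γ_1=1 (in table at j=0).
x = i·n + j = 1·4 + 0 = 4.
Check: 6^4 ≡ 9 (mod 11).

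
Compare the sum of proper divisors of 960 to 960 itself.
abundant

Proper divisors of 960: sum = 1 + 2 + 3 + 4 + 5 + 6 + 8 + 10 + ... + 192 + 240 + 320 + 480 (27 divisors) = 2088
Since 2088 > 960, 960 is abundant.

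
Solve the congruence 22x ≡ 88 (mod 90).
x ≡ 4 (mod 45)

gcd(22, 90) = 2, which divides 88, so solutions exist.
Divide through by 2: 11x ≡ 44 (mod 45).
Find 11^(-1) mod 45 by the extended Euclidean algorithm:
45 = 4 × 11 + 1  ⟹  1 = (1)·45 + (-4)·11
So (-4)·11 ≡ 1 (mod 45), i.e. 11^(-1) ≡ -4 ≡ 41 (mod 45).
x ≡ 41 × 44 = 1804 ≡ 4 (mod 45).
Check: 22 × 4 = 88 ≡ 88 (mod 90).
x ≡ 4 (mod 45), giving 2 solutions mod 90.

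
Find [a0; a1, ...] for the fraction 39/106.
[0; 2, 1, 2, 1, 1, 5]

Euclidean algorithm steps:
39 = 0 × 106 + 39
106 = 2 × 39 + 28
39 = 1 × 28 + 11
28 = 2 × 11 + 6
11 = 1 × 6 + 5
6 = 1 × 5 + 1
5 = 5 × 1 + 0
Continued fraction: [0; 2, 1, 2, 1, 1, 5]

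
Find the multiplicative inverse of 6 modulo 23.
4

gcd(6, 23) = 1, so the inverse exists.
Extended Euclidean algorithm on (23, 6):
23 = 3 × 6 + 5  ⟹  5 = (1)·23 + (-3)·6
6 = 1 × 5 + 1  ⟹  1 = (-1)·23 + (4)·6
So (4)·6 ≡ 1 (mod 23), i.e. 6^(-1) ≡ 4 (mod 23).
Check: 6 × 4 = 24 ≡ 1 (mod 23)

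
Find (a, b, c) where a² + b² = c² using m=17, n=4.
(273, 136, 305)

Euclid's formula: a = m² - n², b = 2mn, c = m² + n²
m = 17, n = 4
a = 17² - 4² = 289 - 16 = 273
b = 2 × 17 × 4 = 136
c = 17² + 4² = 289 + 16 = 305
Verification: 273² + 136² = 74529 + 18496 = 93025 = 305² ✓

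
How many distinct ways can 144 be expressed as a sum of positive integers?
22540654445

p(n) counts ways to write n as a sum of positive integers (order ignored).
Euler's pentagonal recurrence: p(k) = p(k-1) + p(k-2) - p(k-5) - p(k-7) + p(k-12) + p(k-15) - ... (offsets j(3j∓1)/2, signs ++--, p(0)=1, p(<0)=0).
DP table for k = 0..143: p(0)=1, p(1)=1, p(2)=2, p(3)=3, p(4)=5, p(5)=7, p(6)=11, p(7)=15, p(8)=22, p(9)=30, p(10)=42, p(11)=56, p(12)=77, p(13)=101, p(14)=135, p(15)=176, p(16)=231, p(17)=297, p(18)=385, p(19)=490, p(20)=627, p(21)=792, p(22)=1002, p(23)=1255, p(24)=1575, p(25)=1958, p(26)=2436, p(27)=3010, p(28)=3718, p(29)=4565, p(30)=5604, p(31)=6842, p(32)=8349, p(33)=10143, p(34)=12310, p(35)=14883, p(36)=17977, p(37)=21637, p(38)=26015, p(39)=31185, p(40)=37338, p(41)=44583, p(42)=53174, p(43)=63261, p(44)=75175, p(45)=89134, p(46)=105558, p(47)=124754, p(48)=147273, p(49)=173525, p(50)=204226, p(51)=239943, p(52)=281589, p(53)=329931, p(54)=386155, p(55)=451276, p(56)=526823, p(57)=614154, p(58)=715220, p(59)=831820, p(60)=966467, p(61)=1121505, p(62)=1300156, p(63)=1505499, p(64)=1741630, p(65)=2012558, p(66)=2323520, p(67)=2679689, p(68)=3087735, p(69)=3554345, p(70)=4087968, p(71)=4697205, p(72)=5392783, p(73)=6185689, p(74)=7089500, p(75)=8118264, p(76)=9289091, p(77)=10619863, p(78)=12132164, p(79)=13848650, p(80)=15796476, p(81)=18004327, p(82)=20506255, p(83)=23338469, p(84)=26543660, p(85)=30167357, p(86)=34262962, p(87)=38887673, p(88)=44108109, p(89)=49995925, p(90)=56634173, p(91)=64112359, p(92)=72533807, p(93)=82010177, p(94)=92669720, p(95)=104651419, p(96)=118114304, p(97)=133230930, p(98)=150198136, p(99)=169229875, p(100)=190569292, p(101)=214481126, p(102)=241265379, p(103)=271248950, p(104)=304801365, p(105)=342325709, p(106)=384276336, p(107)=431149389, p(108)=483502844, p(109)=541946240, p(110)=607163746, p(111)=679903203, p(112)=761002156, p(113)=851376628, p(114)=952050665, p(115)=1064144451, p(116)=1188908248, p(117)=1327710076, p(118)=1482074143, p(119)=1653668665, p(120)=1844349560, p(121)=2056148051, p(122)=2291320912, p(123)=2552338241, p(124)=2841940500, p(125)=3163127352, p(126)=3519222692, p(127)=3913864295, p(128)=4351078600, p(129)=4835271870, p(130)=5371315400, p(131)=5964539504, p(132)=6620830889, p(133)=7346629512, p(134)=8149040695, p(135)=9035836076, p(136)=10015581680, p(137)=11097645016, p(138)=12292341831, p(139)=13610949895, p(140)=15065878135, p(141)=16670689208, p(142)=18440293320, p(143)=20390982757.
Final step: p(144) = p(143) + p(142) - p(139) - p(137) + p(132) + p(129) - p(122) - p(118) + p(109) + p(104) - p(93) - p(87) + p(74) + p(67) - p(52) - p(44) + p(27) + p(18)
= 20390982757 + 18440293320 - 13610949895 - 11097645016 + 6620830889 + 4835271870 - 2291320912 - 1482074143 + 541946240 + 304801365 - 82010177 - 38887673 + 7089500 + 2679689 - 281589 - 75175 + 3010 + 385
= 22540654445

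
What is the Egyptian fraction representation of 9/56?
1/7 + 1/56

Greedy algorithm:
9/56: ceiling(56/9) = 7, use 1/7
1/56: ceiling(56/1) = 56, use 1/56
Result: 9/56 = 1/7 + 1/56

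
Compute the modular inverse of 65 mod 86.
45

gcd(65, 86) = 1, so the inverse exists.
Extended Euclidean algorithm on (86, 65):
86 = 1 × 65 + 21  ⟹  21 = (1)·86 + (-1)·65
65 = 3 × 21 + 2  ⟹  2 = (-3)·86 + (4)·65
21 = 10 × 2 + 1  ⟹  1 = (31)·86 + (-41)·65
So (-41)·65 ≡ 1 (mod 86), i.e. 65^(-1) ≡ -41 ≡ 45 (mod 86).
Check: 65 × 45 = 2925 ≡ 1 (mod 86)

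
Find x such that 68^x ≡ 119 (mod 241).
32

Baby-step giant-step with step n = ⌈√241⌉ = 16.
Baby steps 68^j mod 241 (j:value) for j=0..15: 0:1, 1:68, 2:45, 3:168, 4:97, 5:89, 6:27, 7:149, 8:10, 9:198, 10:209, 11:234, 12:6, 13:167, 14:29, 15:44.
Giant-step multiplier: 68^(-16) ≡ 68^(240-16) = 68^224 ≡ 94 (mod 241).
Giant steps γ_i = 119·94^i mod 241: γ_0=119, γ_1=100, γ_2=1 (in table at j=0).
x = i·n + j = 2·16 + 0 = 32.
Check: 68^32 ≡ 119 (mod 241).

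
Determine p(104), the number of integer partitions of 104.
304801365

p(n) counts ways to write n as a sum of positive integers (order ignored).
Euler's pentagonal recurrence: p(k) = p(k-1) + p(k-2) - p(k-5) - p(k-7) + p(k-12) + p(k-15) - ... (offsets j(3j∓1)/2, signs ++--, p(0)=1, p(<0)=0).
DP table for k = 0..103: p(0)=1, p(1)=1, p(2)=2, p(3)=3, p(4)=5, p(5)=7, p(6)=11, p(7)=15, p(8)=22, p(9)=30, p(10)=42, p(11)=56, p(12)=77, p(13)=101, p(14)=135, p(15)=176, p(16)=231, p(17)=297, p(18)=385, p(19)=490, p(20)=627, p(21)=792, p(22)=1002, p(23)=1255, p(24)=1575, p(25)=1958, p(26)=2436, p(27)=3010, p(28)=3718, p(29)=4565, p(30)=5604, p(31)=6842, p(32)=8349, p(33)=10143, p(34)=12310, p(35)=14883, p(36)=17977, p(37)=21637, p(38)=26015, p(39)=31185, p(40)=37338, p(41)=44583, p(42)=53174, p(43)=63261, p(44)=75175, p(45)=89134, p(46)=105558, p(47)=124754, p(48)=147273, p(49)=173525, p(50)=204226, p(51)=239943, p(52)=281589, p(53)=329931, p(54)=386155, p(55)=451276, p(56)=526823, p(57)=614154, p(58)=715220, p(59)=831820, p(60)=966467, p(61)=1121505, p(62)=1300156, p(63)=1505499, p(64)=1741630, p(65)=2012558, p(66)=2323520, p(67)=2679689, p(68)=3087735, p(69)=3554345, p(70)=4087968, p(71)=4697205, p(72)=5392783, p(73)=6185689, p(74)=7089500, p(75)=8118264, p(76)=9289091, p(77)=10619863, p(78)=12132164, p(79)=13848650, p(80)=15796476, p(81)=18004327, p(82)=20506255, p(83)=23338469, p(84)=26543660, p(85)=30167357, p(86)=34262962, p(87)=38887673, p(88)=44108109, p(89)=49995925, p(90)=56634173, p(91)=64112359, p(92)=72533807, p(93)=82010177, p(94)=92669720, p(95)=104651419, p(96)=118114304, p(97)=133230930, p(98)=150198136, p(99)=169229875, p(100)=190569292, p(101)=214481126, p(102)=241265379, p(103)=271248950.
Final step: p(104) = p(103) + p(102) - p(99) - p(97) + p(92) + p(89) - p(82) - p(78) + p(69) + p(64) - p(53) - p(47) + p(34) + p(27) - p(12) - p(4)
= 271248950 + 241265379 - 169229875 - 133230930 + 72533807 + 49995925 - 20506255 - 12132164 + 3554345 + 1741630 - 329931 - 124754 + 12310 + 3010 - 77 - 5
= 304801365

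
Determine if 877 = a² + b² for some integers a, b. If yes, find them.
6² + 29² (a=6, b=29)

Factorization: 877 = 877
By Fermat: n is sum of two squares iff every prime p ≡ 3 (mod 4) appears to even power.
All primes ≡ 3 (mod 4) appear to even power.
Search a = 0, 1, 2, … for 877 - a² a perfect square: first hit at a = 6: 877 - 36 = 841 = 29².
877 = 6² + 29² = 36 + 841 ✓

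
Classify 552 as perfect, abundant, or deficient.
abundant

Proper divisors of 552: sum = 1 + 2 + 3 + 4 + 6 + 8 + 12 + 23 + 24 + 46 + 69 + 92 + 138 + 184 + 276 = 888
Since 888 > 552, 552 is abundant.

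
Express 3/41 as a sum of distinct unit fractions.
1/14 + 1/574

Greedy algorithm:
3/41: ceiling(41/3) = 14, use 1/14
1/574: ceiling(574/1) = 574, use 1/574
Result: 3/41 = 1/14 + 1/574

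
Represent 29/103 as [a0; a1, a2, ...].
[0; 3, 1, 1, 4, 3]

Euclidean algorithm steps:
29 = 0 × 103 + 29
103 = 3 × 29 + 16
29 = 1 × 16 + 13
16 = 1 × 13 + 3
13 = 4 × 3 + 1
3 = 3 × 1 + 0
Continued fraction: [0; 3, 1, 1, 4, 3]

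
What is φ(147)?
84

147 = 3 × 7^2
φ(n) = n × ∏(1 - 1/p) for each prime p dividing n
φ(147) = 147 × (1 - 1/3) × (1 - 1/7) = 84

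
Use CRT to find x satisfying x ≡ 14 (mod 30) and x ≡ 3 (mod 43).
734

Using Chinese Remainder Theorem:
M = 30 × 43 = 1290
M1 = 43, M2 = 30
y1 = 43^(-1) mod 30 = 7
y2 = 30^(-1) mod 43 = 33
x = (14×43×7 + 3×30×33) mod 1290 = 734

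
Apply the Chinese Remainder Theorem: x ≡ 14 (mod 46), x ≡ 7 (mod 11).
106

Using Chinese Remainder Theorem:
M = 46 × 11 = 506
M1 = 11, M2 = 46
y1 = 11^(-1) mod 46 = 21
y2 = 46^(-1) mod 11 = 6
x = (14×11×21 + 7×46×6) mod 506 = 106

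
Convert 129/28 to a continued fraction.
[4; 1, 1, 1, 1, 5]

Euclidean algorithm steps:
129 = 4 × 28 + 17
28 = 1 × 17 + 11
17 = 1 × 11 + 6
11 = 1 × 6 + 5
6 = 1 × 5 + 1
5 = 5 × 1 + 0
Continued fraction: [4; 1, 1, 1, 1, 5]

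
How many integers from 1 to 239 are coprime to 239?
238

239 = 239
φ(n) = n × ∏(1 - 1/p) for each prime p dividing n
φ(239) = 239 × (1 - 1/239) = 238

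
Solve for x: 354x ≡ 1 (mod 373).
157

gcd(354, 373) = 1, so the inverse exists.
Extended Euclidean algorithm on (373, 354):
373 = 1 × 354 + 19  ⟹  19 = (1)·373 + (-1)·354
354 = 18 × 19 + 12  ⟹  12 = (-18)·373 + (19)·354
19 = 1 × 12 + 7  ⟹  7 = (19)·373 + (-20)·354
12 = 1 × 7 + 5  ⟹  5 = (-37)·373 + (39)·354
7 = 1 × 5 + 2  ⟹  2 = (56)·373 + (-59)·354
5 = 2 × 2 + 1  ⟹  1 = (-149)·373 + (157)·354
So (157)·354 ≡ 1 (mod 373), i.e. 354^(-1) ≡ 157 (mod 373).
Check: 354 × 157 = 55578 ≡ 1 (mod 373)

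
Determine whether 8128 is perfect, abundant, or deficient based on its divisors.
perfect

Proper divisors of 8128: sum = 1 + 2 + 4 + 8 + 16 + 32 + 64 + 127 + 254 + 508 + 1016 + 2032 + 4064 = 8128
Since 8128 = 8128, 8128 is perfect.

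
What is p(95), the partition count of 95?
104651419

p(n) counts ways to write n as a sum of positive integers (order ignored).
Euler's pentagonal recurrence: p(k) = p(k-1) + p(k-2) - p(k-5) - p(k-7) + p(k-12) + p(k-15) - ... (offsets j(3j∓1)/2, signs ++--, p(0)=1, p(<0)=0).
DP table for k = 0..94: p(0)=1, p(1)=1, p(2)=2, p(3)=3, p(4)=5, p(5)=7, p(6)=11, p(7)=15, p(8)=22, p(9)=30, p(10)=42, p(11)=56, p(12)=77, p(13)=101, p(14)=135, p(15)=176, p(16)=231, p(17)=297, p(18)=385, p(19)=490, p(20)=627, p(21)=792, p(22)=1002, p(23)=1255, p(24)=1575, p(25)=1958, p(26)=2436, p(27)=3010, p(28)=3718, p(29)=4565, p(30)=5604, p(31)=6842, p(32)=8349, p(33)=10143, p(34)=12310, p(35)=14883, p(36)=17977, p(37)=21637, p(38)=26015, p(39)=31185, p(40)=37338, p(41)=44583, p(42)=53174, p(43)=63261, p(44)=75175, p(45)=89134, p(46)=105558, p(47)=124754, p(48)=147273, p(49)=173525, p(50)=204226, p(51)=239943, p(52)=281589, p(53)=329931, p(54)=386155, p(55)=451276, p(56)=526823, p(57)=614154, p(58)=715220, p(59)=831820, p(60)=966467, p(61)=1121505, p(62)=1300156, p(63)=1505499, p(64)=1741630, p(65)=2012558, p(66)=2323520, p(67)=2679689, p(68)=3087735, p(69)=3554345, p(70)=4087968, p(71)=4697205, p(72)=5392783, p(73)=6185689, p(74)=7089500, p(75)=8118264, p(76)=9289091, p(77)=10619863, p(78)=12132164, p(79)=13848650, p(80)=15796476, p(81)=18004327, p(82)=20506255, p(83)=23338469, p(84)=26543660, p(85)=30167357, p(86)=34262962, p(87)=38887673, p(88)=44108109, p(89)=49995925, p(90)=56634173, p(91)=64112359, p(92)=72533807, p(93)=82010177, p(94)=92669720.
Final step: p(95) = p(94) + p(93) - p(90) - p(88) + p(83) + p(80) - p(73) - p(69) + p(60) + p(55) - p(44) - p(38) + p(25) + p(18) - p(3)
= 92669720 + 82010177 - 56634173 - 44108109 + 23338469 + 15796476 - 6185689 - 3554345 + 966467 + 451276 - 75175 - 26015 + 1958 + 385 - 3
= 104651419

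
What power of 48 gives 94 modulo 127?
24

Baby-step giant-step with step n = ⌈√127⌉ = 12.
Baby steps 48^j mod 127 (j:value) for j=0..11: 0:1, 1:48, 2:18, 3:102, 4:70, 5:58, 6:117, 7:28, 8:74, 9:123, 10:62, 11:55.
Giant-step multiplier: 48^(-12) ≡ 48^(126-12) = 48^114 ≡ 47 (mod 127).
Giant steps γ_i = 94·47^i mod 127: γ_0=94, γ_1=100, γ_2=1 (in table at j=0).
x = i·n + j = 2·12 + 0 = 24.
Check: 48^24 ≡ 94 (mod 127).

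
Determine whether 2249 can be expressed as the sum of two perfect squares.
20² + 43² (a=20, b=43)

Factorization: 2249 = 13 × 173
By Fermat: n is sum of two squares iff every prime p ≡ 3 (mod 4) appears to even power.
All primes ≡ 3 (mod 4) appear to even power.
Search a = 0, 1, 2, … for 2249 - a² a perfect square: first hit at a = 20: 2249 - 400 = 1849 = 43².
2249 = 20² + 43² = 400 + 1849 ✓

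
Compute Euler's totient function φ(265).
208

265 = 5 × 53
φ(n) = n × ∏(1 - 1/p) for each prime p dividing n
φ(265) = 265 × (1 - 1/5) × (1 - 1/53) = 208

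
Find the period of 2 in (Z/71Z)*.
35

71 is prime, so ord(2) divides φ(71) = 70.
Divisors of 70: 1, 2, 5, 7, 10, 14, 35, 70.
Repeated squaring: 2^1 ≡ 2, 2^2 ≡ 4, 2^4 ≡ 16, 2^8 ≡ 43, 2^16 ≡ 3, 2^32 ≡ 9, 2^64 ≡ 10 (mod 71).
Test 2^d mod 71 for each divisor d in increasing order:
2^1 ≡ 2
2^2 ≡ 4
2^5 = 2^4·2^1 ≡ 32
2^7 = 2^4·2^2·2^1 ≡ 57
2^10 = 2^8·2^2 ≡ 30
2^14 = 2^8·2^4·2^2 ≡ 54
2^35 = 2^32·2^2·2^1 ≡ 1  ← first divisor giving 1
The order is 35.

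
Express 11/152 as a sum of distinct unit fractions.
1/14 + 1/1064

Greedy algorithm:
11/152: ceiling(152/11) = 14, use 1/14
1/1064: ceiling(1064/1) = 1064, use 1/1064
Result: 11/152 = 1/14 + 1/1064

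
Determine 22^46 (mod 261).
139

Repeated squaring. Binary of 46 = 101110.
22^1 ≡ 22 (mod 261); 22^2 ≡ 223 (mod 261); 22^4 ≡ 139 (mod 261); 22^8 ≡ 7 (mod 261); 22^16 ≡ 49 (mod 261); 22^32 ≡ 52 (mod 261)
22^46 = 22^2 × 22^4 × 22^8 × 22^32 ≡ 139 (mod 261)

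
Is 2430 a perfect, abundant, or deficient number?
abundant

Proper divisors of 2430: sum = 1 + 2 + 3 + 5 + 6 + 9 + 10 + 15 + ... + 405 + 486 + 810 + 1215 (23 divisors) = 4122
Since 4122 > 2430, 2430 is abundant.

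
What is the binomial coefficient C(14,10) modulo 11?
0

Using Lucas' theorem:
Write n=14 and k=10 in base 11:
n in base 11: [1, 3]
k in base 11: [0, 10]
C(14,10) mod 11 = ∏ C(n_i, k_i) mod 11
Digit binomials (mod 11): C(1,0) = 1; C(3,10) = 0 (k_i > n_i)
Product: 1 × 0 = 0 ≡ 0 (mod 11)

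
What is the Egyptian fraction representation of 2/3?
1/2 + 1/6

Greedy algorithm:
2/3: ceiling(3/2) = 2, use 1/2
1/6: ceiling(6/1) = 6, use 1/6
Result: 2/3 = 1/2 + 1/6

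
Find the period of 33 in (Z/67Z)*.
33

67 is prime, so ord(33) divides φ(67) = 66.
Divisors of 66: 1, 2, 3, 6, 11, 22, 33, 66.
Repeated squaring: 33^1 ≡ 33, 33^2 ≡ 17, 33^4 ≡ 21, 33^8 ≡ 39, 33^16 ≡ 47, 33^32 ≡ 65, 33^64 ≡ 4 (mod 67).
Test 33^d mod 67 for each divisor d in increasing order:
33^1 ≡ 33
33^2 ≡ 17
33^3 = 33^2·33^1 ≡ 25
33^6 = 33^4·33^2 ≡ 22
33^11 = 33^8·33^2·33^1 ≡ 37
33^22 = 33^16·33^4·33^2 ≡ 29
33^33 = 33^32·33^1 ≡ 1  ← first divisor giving 1
The order is 33.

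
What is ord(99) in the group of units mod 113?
28

113 is prime, so ord(99) divides φ(113) = 112.
Divisors of 112: 1, 2, 4, 7, 8, 14, 16, 28, 56, 112.
Repeated squaring: 99^1 ≡ 99, 99^2 ≡ 83, 99^4 ≡ 109, 99^8 ≡ 16, 99^16 ≡ 30, 99^32 ≡ 109, 99^64 ≡ 16 (mod 113).
Test 99^d mod 113 for each divisor d in increasing order:
99^1 ≡ 99
99^2 ≡ 83
99^4 ≡ 109
99^7 = 99^4·99^2·99^1 ≡ 15
99^8 ≡ 16
99^14 = 99^8·99^4·99^2 ≡ 112
99^16 ≡ 30
99^28 = 99^16·99^8·99^4 ≡ 1  ← first divisor giving 1
The order is 28.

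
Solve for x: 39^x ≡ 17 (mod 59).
34

Baby-step giant-step with step n = ⌈√59⌉ = 8.
Baby steps 39^j mod 59 (j:value) for j=0..7: 0:1, 1:39, 2:46, 3:24, 4:51, 5:42, 6:45, 7:44.
Giant-step multiplier: 39^(-8) ≡ 39^(58-8) = 39^50 ≡ 12 (mod 59).
Giant steps γ_i = 17·12^i mod 59: γ_0=17, γ_1=27, γ_2=29, γ_3=53, γ_4=46 (in table at j=2).
x = i·n + j = 4·8 + 2 = 34.
Check: 39^34 ≡ 17 (mod 59).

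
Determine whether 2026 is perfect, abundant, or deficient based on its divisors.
deficient

Proper divisors of 2026: sum = 1 + 2 + 1013 = 1016
Since 1016 < 2026, 2026 is deficient.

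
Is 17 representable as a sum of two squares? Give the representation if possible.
1² + 4² (a=1, b=4)

Factorization: 17 = 17
By Fermat: n is sum of two squares iff every prime p ≡ 3 (mod 4) appears to even power.
All primes ≡ 3 (mod 4) appear to even power.
Search a = 0, 1, 2, … for 17 - a² a perfect square: first hit at a = 1: 17 - 1 = 16 = 4².
17 = 1² + 4² = 1 + 16 ✓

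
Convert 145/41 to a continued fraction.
[3; 1, 1, 6, 3]

Euclidean algorithm steps:
145 = 3 × 41 + 22
41 = 1 × 22 + 19
22 = 1 × 19 + 3
19 = 6 × 3 + 1
3 = 3 × 1 + 0
Continued fraction: [3; 1, 1, 6, 3]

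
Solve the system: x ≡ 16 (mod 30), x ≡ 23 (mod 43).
496

Using Chinese Remainder Theorem:
M = 30 × 43 = 1290
M1 = 43, M2 = 30
y1 = 43^(-1) mod 30 = 7
y2 = 30^(-1) mod 43 = 33
x = (16×43×7 + 23×30×33) mod 1290 = 496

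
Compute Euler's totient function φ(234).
72

234 = 2 × 3^2 × 13
φ(n) = n × ∏(1 - 1/p) for each prime p dividing n
φ(234) = 234 × (1 - 1/2) × (1 - 1/3) × (1 - 1/13) = 72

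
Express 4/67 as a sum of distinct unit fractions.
1/17 + 1/1139

Greedy algorithm:
4/67: ceiling(67/4) = 17, use 1/17
1/1139: ceiling(1139/1) = 1139, use 1/1139
Result: 4/67 = 1/17 + 1/1139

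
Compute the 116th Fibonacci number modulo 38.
21

Matrix identity: Q^n = [[F_(n+1), F_n], [F_n, F_(n-1)]] with Q = [[1,1],[1,0]].
n = 116 = 1110100₂. Square-and-multiply, entries mod 38:
Q^1 = [[1,1],[1,0]]
Q^3 = (Q^1)²·Q = [[3,2],[2,1]]
Q^7 = (Q^3)²·Q = [[21,13],[13,8]]
Q^14 = (Q^7)² = [[2,35],[35,5]]
Q^29 = (Q^14)²·Q = [[30,13],[13,17]]
Q^58 = (Q^29)² = [[5,3],[3,2]]
Q^116 = (Q^58)² = [[34,21],[21,13]]
F_116 mod 38 = Q^116[0][1] = 21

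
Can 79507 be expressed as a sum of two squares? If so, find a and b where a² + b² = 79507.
Not possible

Factorization: 79507 = 43^3
By Fermat: n is sum of two squares iff every prime p ≡ 3 (mod 4) appears to even power.
Prime(s) ≡ 3 (mod 4) with odd exponent: [(43, 3)]
Therefore 79507 cannot be expressed as a² + b².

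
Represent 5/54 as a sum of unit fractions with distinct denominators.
1/11 + 1/594

Greedy algorithm:
5/54: ceiling(54/5) = 11, use 1/11
1/594: ceiling(594/1) = 594, use 1/594
Result: 5/54 = 1/11 + 1/594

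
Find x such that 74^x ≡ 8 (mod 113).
60

Baby-step giant-step with step n = ⌈√113⌉ = 11.
Baby steps 74^j mod 113 (j:value) for j=0..10: 0:1, 1:74, 2:52, 3:6, 4:105, 5:86, 6:36, 7:65, 8:64, 9:103, 10:51.
Giant-step multiplier: 74^(-11) ≡ 74^(112-11) = 74^101 ≡ 108 (mod 113).
Giant steps γ_i = 8·108^i mod 113: γ_0=8, γ_1=73, γ_2=87, γ_3=17, γ_4=28, γ_5=86 (in table at j=5).
x = i·n + j = 5·11 + 5 = 60.
Check: 74^60 ≡ 8 (mod 113).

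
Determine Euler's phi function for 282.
92

282 = 2 × 3 × 47
φ(n) = n × ∏(1 - 1/p) for each prime p dividing n
φ(282) = 282 × (1 - 1/2) × (1 - 1/3) × (1 - 1/47) = 92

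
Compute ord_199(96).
22

199 is prime, so ord(96) divides φ(199) = 198.
Divisors of 198: 1, 2, 3, 6, 9, 11, 18, 22, 33, 66, 99, 198.
Repeated squaring: 96^1 ≡ 96, 96^2 ≡ 62, 96^4 ≡ 63, 96^8 ≡ 188, 96^16 ≡ 121, 96^32 ≡ 114, 96^64 ≡ 61, 96^128 ≡ 139 (mod 199).
Test 96^d mod 199 for each divisor d in increasing order:
96^1 ≡ 96
96^2 ≡ 62
96^3 = 96^2·96^1 ≡ 181
96^6 = 96^4·96^2 ≡ 125
96^9 = 96^8·96^1 ≡ 138
96^11 = 96^8·96^2·96^1 ≡ 198
96^18 = 96^16·96^2 ≡ 139
96^22 = 96^16·96^4·96^2 ≡ 1  ← first divisor giving 1
The order is 22.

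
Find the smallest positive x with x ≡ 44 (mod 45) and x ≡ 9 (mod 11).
449

Using Chinese Remainder Theorem:
M = 45 × 11 = 495
M1 = 11, M2 = 45
y1 = 11^(-1) mod 45 = 41
y2 = 45^(-1) mod 11 = 1
x = (44×11×41 + 9×45×1) mod 495 = 449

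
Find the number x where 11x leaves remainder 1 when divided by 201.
128

gcd(11, 201) = 1, so the inverse exists.
Extended Euclidean algorithm on (201, 11):
201 = 18 × 11 + 3  ⟹  3 = (1)·201 + (-18)·11
11 = 3 × 3 + 2  ⟹  2 = (-3)·201 + (55)·11
3 = 1 × 2 + 1  ⟹  1 = (4)·201 + (-73)·11
So (-73)·11 ≡ 1 (mod 201), i.e. 11^(-1) ≡ -73 ≡ 128 (mod 201).
Check: 11 × 128 = 1408 ≡ 1 (mod 201)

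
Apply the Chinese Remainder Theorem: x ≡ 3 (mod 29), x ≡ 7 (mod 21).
322

Using Chinese Remainder Theorem:
M = 29 × 21 = 609
M1 = 21, M2 = 29
y1 = 21^(-1) mod 29 = 18
y2 = 29^(-1) mod 21 = 8
x = (3×21×18 + 7×29×8) mod 609 = 322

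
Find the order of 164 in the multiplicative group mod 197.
7

197 is prime, so ord(164) divides φ(197) = 196.
Divisors of 196: 1, 2, 4, 7, 14, 28, 49, 98, 196.
Repeated squaring: 164^1 ≡ 164, 164^2 ≡ 104, 164^4 ≡ 178, 164^8 ≡ 164, 164^16 ≡ 104, 164^32 ≡ 178, 164^64 ≡ 164, 164^128 ≡ 104 (mod 197).
Test 164^d mod 197 for each divisor d in increasing order:
164^1 ≡ 164
164^2 ≡ 104
164^4 ≡ 178
164^7 = 164^4·164^2·164^1 ≡ 1  ← first divisor giving 1
The order is 7.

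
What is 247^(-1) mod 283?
55

gcd(247, 283) = 1, so the inverse exists.
Extended Euclidean algorithm on (283, 247):
283 = 1 × 247 + 36  ⟹  36 = (1)·283 + (-1)·247
247 = 6 × 36 + 31  ⟹  31 = (-6)·283 + (7)·247
36 = 1 × 31 + 5  ⟹  5 = (7)·283 + (-8)·247
31 = 6 × 5 + 1  ⟹  1 = (-48)·283 + (55)·247
So (55)·247 ≡ 1 (mod 283), i.e. 247^(-1) ≡ 55 (mod 283).
Check: 247 × 55 = 13585 ≡ 1 (mod 283)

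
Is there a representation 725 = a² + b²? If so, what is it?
7² + 26² (a=7, b=26)

Factorization: 725 = 5^2 × 29
By Fermat: n is sum of two squares iff every prime p ≡ 3 (mod 4) appears to even power.
All primes ≡ 3 (mod 4) appear to even power.
Search a = 0, 1, 2, … for 725 - a² a perfect square: first hit at a = 7: 725 - 49 = 676 = 26².
725 = 7² + 26² = 49 + 676 ✓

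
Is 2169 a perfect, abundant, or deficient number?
deficient

Proper divisors of 2169: sum = 1 + 3 + 9 + 241 + 723 = 977
Since 977 < 2169, 2169 is deficient.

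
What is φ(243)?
162

243 = 3^5
φ(n) = n × ∏(1 - 1/p) for each prime p dividing n
φ(243) = 243 × (1 - 1/3) = 162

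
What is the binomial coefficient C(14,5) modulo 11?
0

Using Lucas' theorem:
Write n=14 and k=5 in base 11:
n in base 11: [1, 3]
k in base 11: [0, 5]
C(14,5) mod 11 = ∏ C(n_i, k_i) mod 11
Digit binomials (mod 11): C(1,0) = 1; C(3,5) = 0 (k_i > n_i)
Product: 1 × 0 = 0 ≡ 0 (mod 11)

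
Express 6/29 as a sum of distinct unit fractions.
1/5 + 1/145

Greedy algorithm:
6/29: ceiling(29/6) = 5, use 1/5
1/145: ceiling(145/1) = 145, use 1/145
Result: 6/29 = 1/5 + 1/145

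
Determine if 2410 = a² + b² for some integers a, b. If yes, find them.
3² + 49² (a=3, b=49)

Factorization: 2410 = 2 × 5 × 241
By Fermat: n is sum of two squares iff every prime p ≡ 3 (mod 4) appears to even power.
All primes ≡ 3 (mod 4) appear to even power.
Search a = 0, 1, 2, … for 2410 - a² a perfect square: first hit at a = 3: 2410 - 9 = 2401 = 49².
2410 = 3² + 49² = 9 + 2401 ✓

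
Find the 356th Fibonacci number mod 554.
371

Matrix identity: Q^n = [[F_(n+1), F_n], [F_n, F_(n-1)]] with Q = [[1,1],[1,0]].
n = 356 = 101100100₂. Square-and-multiply, entries mod 554:
Q^1 = [[1,1],[1,0]]
Q^2 = (Q^1)² = [[2,1],[1,1]]
Q^5 = (Q^2)²·Q = [[8,5],[5,3]]
Q^11 = (Q^5)²·Q = [[144,89],[89,55]]
Q^22 = (Q^11)² = [[403,537],[537,420]]
Q^44 = (Q^22)² = [[376,413],[413,517]]
Q^89 = (Q^44)²·Q = [[442,43],[43,399]]
Q^178 = (Q^89)² = [[543,153],[153,390]]
Q^356 = (Q^178)² = [[262,371],[371,445]]
F_356 mod 554 = Q^356[0][1] = 371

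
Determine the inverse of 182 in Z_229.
190

gcd(182, 229) = 1, so the inverse exists.
Extended Euclidean algorithm on (229, 182):
229 = 1 × 182 + 47  ⟹  47 = (1)·229 + (-1)·182
182 = 3 × 47 + 41  ⟹  41 = (-3)·229 + (4)·182
47 = 1 × 41 + 6  ⟹  6 = (4)·229 + (-5)·182
41 = 6 × 6 + 5  ⟹  5 = (-27)·229 + (34)·182
6 = 1 × 5 + 1  ⟹  1 = (31)·229 + (-39)·182
So (-39)·182 ≡ 1 (mod 229), i.e. 182^(-1) ≡ -39 ≡ 190 (mod 229).
Check: 182 × 190 = 34580 ≡ 1 (mod 229)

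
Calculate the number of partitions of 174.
397125074750

p(n) counts ways to write n as a sum of positive integers (order ignored).
Euler's pentagonal recurrence: p(k) = p(k-1) + p(k-2) - p(k-5) - p(k-7) + p(k-12) + p(k-15) - ... (offsets j(3j∓1)/2, signs ++--, p(0)=1, p(<0)=0).
DP table for k = 0..173: p(0)=1, p(1)=1, p(2)=2, p(3)=3, p(4)=5, p(5)=7, p(6)=11, p(7)=15, p(8)=22, p(9)=30, p(10)=42, p(11)=56, p(12)=77, p(13)=101, p(14)=135, p(15)=176, p(16)=231, p(17)=297, p(18)=385, p(19)=490, p(20)=627, p(21)=792, p(22)=1002, p(23)=1255, p(24)=1575, p(25)=1958, p(26)=2436, p(27)=3010, p(28)=3718, p(29)=4565, p(30)=5604, p(31)=6842, p(32)=8349, p(33)=10143, p(34)=12310, p(35)=14883, p(36)=17977, p(37)=21637, p(38)=26015, p(39)=31185, p(40)=37338, p(41)=44583, p(42)=53174, p(43)=63261, p(44)=75175, p(45)=89134, p(46)=105558, p(47)=124754, p(48)=147273, p(49)=173525, p(50)=204226, p(51)=239943, p(52)=281589, p(53)=329931, p(54)=386155, p(55)=451276, p(56)=526823, p(57)=614154, p(58)=715220, p(59)=831820, p(60)=966467, p(61)=1121505, p(62)=1300156, p(63)=1505499, p(64)=1741630, p(65)=2012558, p(66)=2323520, p(67)=2679689, p(68)=3087735, p(69)=3554345, p(70)=4087968, p(71)=4697205, p(72)=5392783, p(73)=6185689, p(74)=7089500, p(75)=8118264, p(76)=9289091, p(77)=10619863, p(78)=12132164, p(79)=13848650, p(80)=15796476, p(81)=18004327, p(82)=20506255, p(83)=23338469, p(84)=26543660, p(85)=30167357, p(86)=34262962, p(87)=38887673, p(88)=44108109, p(89)=49995925, p(90)=56634173, p(91)=64112359, p(92)=72533807, p(93)=82010177, p(94)=92669720, p(95)=104651419, p(96)=118114304, p(97)=133230930, p(98)=150198136, p(99)=169229875, p(100)=190569292, p(101)=214481126, p(102)=241265379, p(103)=271248950, p(104)=304801365, p(105)=342325709, p(106)=384276336, p(107)=431149389, p(108)=483502844, p(109)=541946240, p(110)=607163746, p(111)=679903203, p(112)=761002156, p(113)=851376628, p(114)=952050665, p(115)=1064144451, p(116)=1188908248, p(117)=1327710076, p(118)=1482074143, p(119)=1653668665, p(120)=1844349560, p(121)=2056148051, p(122)=2291320912, p(123)=2552338241, p(124)=2841940500, p(125)=3163127352, p(126)=3519222692, p(127)=3913864295, p(128)=4351078600, p(129)=4835271870, p(130)=5371315400, p(131)=5964539504, p(132)=6620830889, p(133)=7346629512, p(134)=8149040695, p(135)=9035836076, p(136)=10015581680, p(137)=11097645016, p(138)=12292341831, p(139)=13610949895, p(140)=15065878135, p(141)=16670689208, p(142)=18440293320, p(143)=20390982757, p(144)=22540654445, p(145)=24908858009, p(146)=27517052599, p(147)=30388671978, p(148)=33549419497, p(149)=37027355200, p(150)=40853235313, p(151)=45060624582, p(152)=49686288421, p(153)=54770336324, p(154)=60356673280, p(155)=66493182097, p(156)=73232243759, p(157)=80630964769, p(158)=88751778802, p(159)=97662728555, p(160)=107438159466, p(161)=118159068427, p(162)=129913904637, p(163)=142798995930, p(164)=156919475295, p(165)=172389800255, p(166)=189334822579, p(167)=207890420102, p(168)=228204732751, p(169)=250438925115, p(170)=274768617130, p(171)=301384802048, p(172)=330495499613, p(173)=362326859895.
Final step: p(174) = p(173) + p(172) - p(169) - p(167) + p(162) + p(159) - p(152) - p(148) + p(139) + p(134) - p(123) - p(117) + p(104) + p(97) - p(82) - p(74) + p(57) + p(48) - p(29) - p(19)
= 362326859895 + 330495499613 - 250438925115 - 207890420102 + 129913904637 + 97662728555 - 49686288421 - 33549419497 + 13610949895 + 8149040695 - 2552338241 - 1327710076 + 304801365 + 133230930 - 20506255 - 7089500 + 614154 + 147273 - 4565 - 490
= 397125074750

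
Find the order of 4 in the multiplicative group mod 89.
11

89 is prime, so ord(4) divides φ(89) = 88.
Divisors of 88: 1, 2, 4, 8, 11, 22, 44, 88.
Repeated squaring: 4^1 ≡ 4, 4^2 ≡ 16, 4^4 ≡ 78, 4^8 ≡ 32, 4^16 ≡ 45, 4^32 ≡ 67, 4^64 ≡ 39 (mod 89).
Test 4^d mod 89 for each divisor d in increasing order:
4^1 ≡ 4
4^2 ≡ 16
4^4 ≡ 78
4^8 ≡ 32
4^11 = 4^8·4^2·4^1 ≡ 1  ← first divisor giving 1
The order is 11.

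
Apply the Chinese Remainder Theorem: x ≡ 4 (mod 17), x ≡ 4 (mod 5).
4

Using Chinese Remainder Theorem:
M = 17 × 5 = 85
M1 = 5, M2 = 17
y1 = 5^(-1) mod 17 = 7
y2 = 17^(-1) mod 5 = 3
x = (4×5×7 + 4×17×3) mod 85 = 4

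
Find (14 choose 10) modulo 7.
0

Using Lucas' theorem:
Write n=14 and k=10 in base 7:
n in base 7: [2, 0]
k in base 7: [1, 3]
C(14,10) mod 7 = ∏ C(n_i, k_i) mod 7
Digit binomials (mod 7): C(2,1) = 2; C(0,3) = 0 (k_i > n_i)
Product: 2 × 0 = 0 ≡ 0 (mod 7)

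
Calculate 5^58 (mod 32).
25

Repeated squaring. Binary of 58 = 111010.
5^1 ≡ 5 (mod 32); 5^2 ≡ 25 (mod 32); 5^4 ≡ 17 (mod 32); 5^8 ≡ 1 (mod 32); 5^16 ≡ 1 (mod 32); 5^32 ≡ 1 (mod 32)
5^58 = 5^2 × 5^8 × 5^16 × 5^32 ≡ 25 (mod 32)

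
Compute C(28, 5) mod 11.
6

Using Lucas' theorem:
Write n=28 and k=5 in base 11:
n in base 11: [2, 6]
k in base 11: [0, 5]
C(28,5) mod 11 = ∏ C(n_i, k_i) mod 11
Digit binomials (mod 11): C(2,0) = 1; C(6,5) = 6
Product: 1 × 6 = 6 ≡ 6 (mod 11)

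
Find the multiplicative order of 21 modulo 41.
20

41 is prime, so ord(21) divides φ(41) = 40.
Divisors of 40: 1, 2, 4, 5, 8, 10, 20, 40.
Repeated squaring: 21^1 ≡ 21, 21^2 ≡ 31, 21^4 ≡ 18, 21^8 ≡ 37, 21^16 ≡ 16, 21^32 ≡ 10 (mod 41).
Test 21^d mod 41 for each divisor d in increasing order:
21^1 ≡ 21
21^2 ≡ 31
21^4 ≡ 18
21^5 = 21^4·21^1 ≡ 9
21^8 ≡ 37
21^10 = 21^8·21^2 ≡ 40
21^20 = 21^16·21^4 ≡ 1  ← first divisor giving 1
The order is 20.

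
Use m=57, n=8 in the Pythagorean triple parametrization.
(3185, 912, 3313)

Euclid's formula: a = m² - n², b = 2mn, c = m² + n²
m = 57, n = 8
a = 57² - 8² = 3249 - 64 = 3185
b = 2 × 57 × 8 = 912
c = 57² + 8² = 3249 + 64 = 3313
Verification: 3185² + 912² = 10144225 + 831744 = 10975969 = 3313² ✓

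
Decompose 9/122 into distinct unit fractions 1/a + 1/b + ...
1/14 + 1/427

Greedy algorithm:
9/122: ceiling(122/9) = 14, use 1/14
1/427: ceiling(427/1) = 427, use 1/427
Result: 9/122 = 1/14 + 1/427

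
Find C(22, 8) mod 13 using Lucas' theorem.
9

Using Lucas' theorem:
Write n=22 and k=8 in base 13:
n in base 13: [1, 9]
k in base 13: [0, 8]
C(22,8) mod 13 = ∏ C(n_i, k_i) mod 13
Digit binomials (mod 13): C(1,0) = 1; C(9,8) = 9
Product: 1 × 9 = 9 ≡ 9 (mod 13)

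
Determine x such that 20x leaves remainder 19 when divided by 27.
x ≡ 5 (mod 27)

gcd(20, 27) = 1, which divides 19, so solutions exist.
Find 20^(-1) mod 27 by the extended Euclidean algorithm:
27 = 1 × 20 + 7  ⟹  7 = (1)·27 + (-1)·20
20 = 2 × 7 + 6  ⟹  6 = (-2)·27 + (3)·20
7 = 1 × 6 + 1  ⟹  1 = (3)·27 + (-4)·20
So (-4)·20 ≡ 1 (mod 27), i.e. 20^(-1) ≡ -4 ≡ 23 (mod 27).
x ≡ 23 × 19 = 437 ≡ 5 (mod 27).
Check: 20 × 5 = 100 ≡ 19 (mod 27).
Unique solution: x ≡ 5 (mod 27)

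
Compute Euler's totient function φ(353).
352

353 = 353
φ(n) = n × ∏(1 - 1/p) for each prime p dividing n
φ(353) = 353 × (1 - 1/353) = 352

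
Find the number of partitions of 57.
614154

p(n) counts ways to write n as a sum of positive integers (order ignored).
Euler's pentagonal recurrence: p(k) = p(k-1) + p(k-2) - p(k-5) - p(k-7) + p(k-12) + p(k-15) - ... (offsets j(3j∓1)/2, signs ++--, p(0)=1, p(<0)=0).
DP table for k = 0..56: p(0)=1, p(1)=1, p(2)=2, p(3)=3, p(4)=5, p(5)=7, p(6)=11, p(7)=15, p(8)=22, p(9)=30, p(10)=42, p(11)=56, p(12)=77, p(13)=101, p(14)=135, p(15)=176, p(16)=231, p(17)=297, p(18)=385, p(19)=490, p(20)=627, p(21)=792, p(22)=1002, p(23)=1255, p(24)=1575, p(25)=1958, p(26)=2436, p(27)=3010, p(28)=3718, p(29)=4565, p(30)=5604, p(31)=6842, p(32)=8349, p(33)=10143, p(34)=12310, p(35)=14883, p(36)=17977, p(37)=21637, p(38)=26015, p(39)=31185, p(40)=37338, p(41)=44583, p(42)=53174, p(43)=63261, p(44)=75175, p(45)=89134, p(46)=105558, p(47)=124754, p(48)=147273, p(49)=173525, p(50)=204226, p(51)=239943, p(52)=281589, p(53)=329931, p(54)=386155, p(55)=451276, p(56)=526823.
Final step: p(57) = p(56) + p(55) - p(52) - p(50) + p(45) + p(42) - p(35) - p(31) + p(22) + p(17) - p(6) - p(0)
= 526823 + 451276 - 281589 - 204226 + 89134 + 53174 - 14883 - 6842 + 1002 + 297 - 11 - 1
= 614154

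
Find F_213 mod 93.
2

Matrix identity: Q^n = [[F_(n+1), F_n], [F_n, F_(n-1)]] with Q = [[1,1],[1,0]].
n = 213 = 11010101₂. Square-and-multiply, entries mod 93:
Q^1 = [[1,1],[1,0]]
Q^3 = (Q^1)²·Q = [[3,2],[2,1]]
Q^6 = (Q^3)² = [[13,8],[8,5]]
Q^13 = (Q^6)²·Q = [[5,47],[47,51]]
Q^26 = (Q^13)² = [[2,28],[28,67]]
Q^53 = (Q^26)²·Q = [[23,44],[44,72]]
Q^106 = (Q^53)² = [[47,88],[88,52]]
Q^213 = (Q^106)²·Q = [[65,2],[2,63]]
F_213 mod 93 = Q^213[0][1] = 2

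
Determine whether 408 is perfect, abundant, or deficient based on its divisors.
abundant

Proper divisors of 408: sum = 1 + 2 + 3 + 4 + 6 + 8 + 12 + 17 + 24 + 34 + 51 + 68 + 102 + 136 + 204 = 672
Since 672 > 408, 408 is abundant.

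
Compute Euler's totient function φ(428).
212

428 = 2^2 × 107
φ(n) = n × ∏(1 - 1/p) for each prime p dividing n
φ(428) = 428 × (1 - 1/2) × (1 - 1/107) = 212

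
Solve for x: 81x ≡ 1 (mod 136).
89

gcd(81, 136) = 1, so the inverse exists.
Extended Euclidean algorithm on (136, 81):
136 = 1 × 81 + 55  ⟹  55 = (1)·136 + (-1)·81
81 = 1 × 55 + 26  ⟹  26 = (-1)·136 + (2)·81
55 = 2 × 26 + 3  ⟹  3 = (3)·136 + (-5)·81
26 = 8 × 3 + 2  ⟹  2 = (-25)·136 + (42)·81
3 = 1 × 2 + 1  ⟹  1 = (28)·136 + (-47)·81
So (-47)·81 ≡ 1 (mod 136), i.e. 81^(-1) ≡ -47 ≡ 89 (mod 136).
Check: 81 × 89 = 7209 ≡ 1 (mod 136)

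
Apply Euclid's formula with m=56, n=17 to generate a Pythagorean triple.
(2847, 1904, 3425)

Euclid's formula: a = m² - n², b = 2mn, c = m² + n²
m = 56, n = 17
a = 56² - 17² = 3136 - 289 = 2847
b = 2 × 56 × 17 = 1904
c = 56² + 17² = 3136 + 289 = 3425
Verification: 2847² + 1904² = 8105409 + 3625216 = 11730625 = 3425² ✓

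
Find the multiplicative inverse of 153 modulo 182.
69

gcd(153, 182) = 1, so the inverse exists.
Extended Euclidean algorithm on (182, 153):
182 = 1 × 153 + 29  ⟹  29 = (1)·182 + (-1)·153
153 = 5 × 29 + 8  ⟹  8 = (-5)·182 + (6)·153
29 = 3 × 8 + 5  ⟹  5 = (16)·182 + (-19)·153
8 = 1 × 5 + 3  ⟹  3 = (-21)·182 + (25)·153
5 = 1 × 3 + 2  ⟹  2 = (37)·182 + (-44)·153
3 = 1 × 2 + 1  ⟹  1 = (-58)·182 + (69)·153
So (69)·153 ≡ 1 (mod 182), i.e. 153^(-1) ≡ 69 (mod 182).
Check: 153 × 69 = 10557 ≡ 1 (mod 182)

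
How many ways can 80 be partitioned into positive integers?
15796476

p(n) counts ways to write n as a sum of positive integers (order ignored).
Euler's pentagonal recurrence: p(k) = p(k-1) + p(k-2) - p(k-5) - p(k-7) + p(k-12) + p(k-15) - ... (offsets j(3j∓1)/2, signs ++--, p(0)=1, p(<0)=0).
DP table for k = 0..79: p(0)=1, p(1)=1, p(2)=2, p(3)=3, p(4)=5, p(5)=7, p(6)=11, p(7)=15, p(8)=22, p(9)=30, p(10)=42, p(11)=56, p(12)=77, p(13)=101, p(14)=135, p(15)=176, p(16)=231, p(17)=297, p(18)=385, p(19)=490, p(20)=627, p(21)=792, p(22)=1002, p(23)=1255, p(24)=1575, p(25)=1958, p(26)=2436, p(27)=3010, p(28)=3718, p(29)=4565, p(30)=5604, p(31)=6842, p(32)=8349, p(33)=10143, p(34)=12310, p(35)=14883, p(36)=17977, p(37)=21637, p(38)=26015, p(39)=31185, p(40)=37338, p(41)=44583, p(42)=53174, p(43)=63261, p(44)=75175, p(45)=89134, p(46)=105558, p(47)=124754, p(48)=147273, p(49)=173525, p(50)=204226, p(51)=239943, p(52)=281589, p(53)=329931, p(54)=386155, p(55)=451276, p(56)=526823, p(57)=614154, p(58)=715220, p(59)=831820, p(60)=966467, p(61)=1121505, p(62)=1300156, p(63)=1505499, p(64)=1741630, p(65)=2012558, p(66)=2323520, p(67)=2679689, p(68)=3087735, p(69)=3554345, p(70)=4087968, p(71)=4697205, p(72)=5392783, p(73)=6185689, p(74)=7089500, p(75)=8118264, p(76)=9289091, p(77)=10619863, p(78)=12132164, p(79)=13848650.
Final step: p(80) = p(79) + p(78) - p(75) - p(73) + p(68) + p(65) - p(58) - p(54) + p(45) + p(40) - p(29) - p(23) + p(10) + p(3)
= 13848650 + 12132164 - 8118264 - 6185689 + 3087735 + 2012558 - 715220 - 386155 + 89134 + 37338 - 4565 - 1255 + 42 + 3
= 15796476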